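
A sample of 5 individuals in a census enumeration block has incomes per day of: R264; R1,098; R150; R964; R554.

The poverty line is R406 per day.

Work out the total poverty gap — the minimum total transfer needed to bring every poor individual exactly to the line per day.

R398

Poor units: R150, R264 (q = 2 of N = 5).
Individual gaps: 406−150 = 256; 406−264 = 142.
Aggregate gap = R398.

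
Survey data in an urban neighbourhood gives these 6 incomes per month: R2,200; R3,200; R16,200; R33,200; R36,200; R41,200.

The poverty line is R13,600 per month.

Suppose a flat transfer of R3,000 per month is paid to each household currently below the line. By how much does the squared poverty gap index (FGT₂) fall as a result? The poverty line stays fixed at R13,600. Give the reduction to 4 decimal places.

0.1016

Before: below the line — R2,200, R3,200; squared poverty gap index (FGT₂) = 0.214569.
After the R3,000 transfer: below the line — R5,200, R6,200; squared poverty gap index (FGT₂) = 0.112925.
Reduction = 0.214569 − 0.112925 = 0.1016.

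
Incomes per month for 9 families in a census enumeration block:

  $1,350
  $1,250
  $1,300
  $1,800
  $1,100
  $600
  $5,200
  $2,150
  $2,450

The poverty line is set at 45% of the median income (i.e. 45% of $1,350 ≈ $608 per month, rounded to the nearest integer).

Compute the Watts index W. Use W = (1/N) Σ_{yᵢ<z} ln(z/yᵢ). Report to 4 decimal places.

0.0015

Below z: $600 (q = 1 of N = 9).
ln(z/y) terms: ln(608/600) = 0.0132.
W = 0.013245 / 9 = 0.0015.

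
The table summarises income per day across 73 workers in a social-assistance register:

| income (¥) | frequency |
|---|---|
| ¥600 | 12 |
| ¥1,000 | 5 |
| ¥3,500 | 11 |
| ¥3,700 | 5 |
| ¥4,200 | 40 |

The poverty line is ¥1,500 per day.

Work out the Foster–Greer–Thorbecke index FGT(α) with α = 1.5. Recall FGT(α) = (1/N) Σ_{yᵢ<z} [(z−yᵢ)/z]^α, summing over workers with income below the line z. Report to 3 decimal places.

0.090

Below z: 12×¥600, 5×¥1,000 (q = 17 of N = 73).
Gap ratios (z−y)/z: (1500−600)/1500 = 0.6000 (×12); (1500−1000)/1500 = 0.3333 (×5).
Raised to α = 1.5: 0.46476 (×12); 0.19245 (×5).
Sum = 6.539346; FGT(1.5) = 6.539346 / 73 = 0.090.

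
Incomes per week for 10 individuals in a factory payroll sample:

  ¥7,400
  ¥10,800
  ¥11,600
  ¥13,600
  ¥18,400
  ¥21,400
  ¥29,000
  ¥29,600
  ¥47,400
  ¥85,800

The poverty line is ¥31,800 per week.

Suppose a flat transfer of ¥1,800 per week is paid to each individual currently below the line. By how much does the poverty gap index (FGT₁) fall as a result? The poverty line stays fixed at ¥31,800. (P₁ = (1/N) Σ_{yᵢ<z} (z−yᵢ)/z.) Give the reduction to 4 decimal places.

0.0453

Before: below the line — ¥7,400, ¥10,800, ¥11,600, ¥13,600, ¥18,400, ¥21,400, ¥29,000, ¥29,600; poverty gap index (FGT₁) = 0.354088.
After the ¥1,800 transfer: below the line — ¥9,200, ¥12,600, ¥13,400, ¥15,400, ¥20,200, ¥23,200, ¥30,800, ¥31,400; poverty gap index (FGT₁) = 0.308805.
Reduction = 0.354088 − 0.308805 = 0.0453.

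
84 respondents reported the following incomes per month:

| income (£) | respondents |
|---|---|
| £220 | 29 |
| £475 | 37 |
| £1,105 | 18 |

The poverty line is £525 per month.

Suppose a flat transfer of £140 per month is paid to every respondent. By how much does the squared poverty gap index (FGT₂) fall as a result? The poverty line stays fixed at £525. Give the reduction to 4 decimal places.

Before: below the line — 29×£220, 37×£475; squared poverty gap index (FGT₂) = 0.120515.
After the £140 transfer: below the line — 29×£360; squared poverty gap index (FGT₂) = 0.034101.
Reduction = 0.120515 − 0.034101 = 0.0864.

0.0864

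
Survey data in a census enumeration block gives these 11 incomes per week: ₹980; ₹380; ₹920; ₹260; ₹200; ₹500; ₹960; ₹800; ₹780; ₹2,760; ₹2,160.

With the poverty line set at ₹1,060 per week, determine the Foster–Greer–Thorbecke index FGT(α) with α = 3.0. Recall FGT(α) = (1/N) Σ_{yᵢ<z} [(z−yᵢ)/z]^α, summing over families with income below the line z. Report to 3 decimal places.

Poor units: ₹200, ₹260, ₹380, ₹500, ₹780, ₹800, ₹920, ₹960, ₹980 (q = 9 of N = 11).
Gap ratios (z−y)/z: (1060−200)/1060 = 0.8113; (1060−260)/1060 = 0.7547; (1060−380)/1060 = 0.6415; (1060−500)/1060 = 0.5283; (1060−780)/1060 = 0.2642; (1060−800)/1060 = 0.2453; (1060−920)/1060 = 0.1321; (1060−960)/1060 = 0.0943; (1060−980)/1060 = 0.0755.
Raised to α = 3.0: 0.53404; 0.42989; 0.26400; 0.14745; 0.01843; 0.01476; 0.00230; 0.00084; 0.00043.
Sum = 1.412146; FGT(3.0) = 1.412146 / 11 = 0.128.

0.128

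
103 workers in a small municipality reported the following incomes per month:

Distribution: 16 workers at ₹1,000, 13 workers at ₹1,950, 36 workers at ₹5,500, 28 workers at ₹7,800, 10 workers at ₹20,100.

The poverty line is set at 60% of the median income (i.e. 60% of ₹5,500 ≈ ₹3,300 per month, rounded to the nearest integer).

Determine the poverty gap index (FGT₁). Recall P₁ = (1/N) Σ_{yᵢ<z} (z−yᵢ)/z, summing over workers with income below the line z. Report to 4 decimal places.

Incomes under z: 16×₹1,000, 13×₹1,950 (q = 29 of N = 103).
Relative gaps: (3300−1000)/3300 = 0.6970 (×16); (3300−1950)/3300 = 0.4091 (×13).
Sum of shortfalls = 16.469697; P₁ averages over all N: 16.469697 / 103 = 0.1599.

0.1599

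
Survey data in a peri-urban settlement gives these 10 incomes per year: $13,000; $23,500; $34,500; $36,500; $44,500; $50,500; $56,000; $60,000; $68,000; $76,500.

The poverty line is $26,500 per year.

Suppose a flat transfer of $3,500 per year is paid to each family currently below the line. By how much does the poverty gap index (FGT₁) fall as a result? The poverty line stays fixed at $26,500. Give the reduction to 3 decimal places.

0.025

Before: below the line — $13,000, $23,500; poverty gap index (FGT₁) = 0.06226.
After the $3,500 transfer: below the line — $16,500; poverty gap index (FGT₁) = 0.03774.
Reduction = 0.06226 − 0.03774 = 0.025.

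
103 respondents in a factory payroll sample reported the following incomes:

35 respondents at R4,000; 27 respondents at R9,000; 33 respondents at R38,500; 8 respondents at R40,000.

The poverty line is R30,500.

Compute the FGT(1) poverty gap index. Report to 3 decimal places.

0.480

Below z: 35×R4,000, 27×R9,000 (q = 62 of N = 103).
Relative gaps: (30500−4000)/30500 = 0.8689 (×35); (30500−9000)/30500 = 0.7049 (×27).
Σ = 49.442623. Dividing by the full population N = 103 gives P₁ = 0.480.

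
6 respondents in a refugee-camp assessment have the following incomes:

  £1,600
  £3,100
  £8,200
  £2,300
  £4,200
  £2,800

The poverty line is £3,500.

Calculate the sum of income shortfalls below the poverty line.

£4,200

Poor units: £1,600, £2,300, £2,800, £3,100 (q = 4 of N = 6).
Individual gaps: 3500−1600 = 1900; 3500−2300 = 1200; 3500−2800 = 700; 3500−3100 = 400.
Aggregate gap = £4,200.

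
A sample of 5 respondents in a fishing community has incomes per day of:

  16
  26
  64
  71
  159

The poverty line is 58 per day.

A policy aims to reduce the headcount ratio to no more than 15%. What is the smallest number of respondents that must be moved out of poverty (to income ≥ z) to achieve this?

2 of the 5 respondents are poor, so H = 2/5 = 0.400.
A headcount ratio of at most 15% allows at most ⌊0.15 × 5⌋ = 0 poor respondents.
So at least 2 − 0 = 2 must be lifted.

2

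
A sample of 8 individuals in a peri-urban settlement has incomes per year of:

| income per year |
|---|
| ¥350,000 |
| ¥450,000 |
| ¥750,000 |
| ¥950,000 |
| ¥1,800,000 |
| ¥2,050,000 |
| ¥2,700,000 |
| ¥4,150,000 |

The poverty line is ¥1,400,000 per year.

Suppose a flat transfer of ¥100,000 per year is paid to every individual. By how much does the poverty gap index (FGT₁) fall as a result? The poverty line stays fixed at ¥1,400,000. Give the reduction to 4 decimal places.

0.0357

Before: below the line — ¥350,000, ¥450,000, ¥750,000, ¥950,000; poverty gap index (FGT₁) = 0.276786.
After the ¥100,000 transfer: below the line — ¥450,000, ¥550,000, ¥850,000, ¥1,050,000; poverty gap index (FGT₁) = 0.241071.
Reduction = 0.276786 − 0.241071 = 0.0357.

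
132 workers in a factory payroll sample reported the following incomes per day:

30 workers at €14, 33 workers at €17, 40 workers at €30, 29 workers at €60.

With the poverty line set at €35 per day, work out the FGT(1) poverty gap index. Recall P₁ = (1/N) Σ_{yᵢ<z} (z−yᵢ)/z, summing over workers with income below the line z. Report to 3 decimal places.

Incomes under z: 30×€14, 33×€17, 40×€30 (q = 103 of N = 132).
Normalized shortfalls: (35−14)/35 = 0.6000 (×30); (35−17)/35 = 0.5143 (×33); (35−30)/35 = 0.1429 (×40).
Sum of shortfalls = 40.685714; P₁ averages over all N: 40.685714 / 132 = 0.308.

0.308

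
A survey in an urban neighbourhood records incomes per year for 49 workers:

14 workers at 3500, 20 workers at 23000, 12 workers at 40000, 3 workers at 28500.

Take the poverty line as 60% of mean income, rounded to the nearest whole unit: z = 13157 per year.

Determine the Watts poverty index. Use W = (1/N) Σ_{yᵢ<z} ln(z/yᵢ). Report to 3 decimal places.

0.378

Poor units: 14×3500 (q = 14 of N = 49).
Log shortfalls: ln(13157/3500) = 1.3242 (×14).
W = 18.538674 / 49 = 0.378.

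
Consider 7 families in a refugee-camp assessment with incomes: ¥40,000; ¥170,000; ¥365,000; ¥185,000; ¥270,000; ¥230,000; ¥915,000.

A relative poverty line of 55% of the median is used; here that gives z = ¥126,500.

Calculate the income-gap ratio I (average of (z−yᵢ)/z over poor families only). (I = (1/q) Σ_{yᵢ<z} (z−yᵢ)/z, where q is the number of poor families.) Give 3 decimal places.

Poor units: ¥40,000 (q = 1 of N = 7).
Relative gaps: 0.6838; sum = 0.683794.
The income-gap ratio divides by q (the poor only): 0.683794 / 1 = 0.684.

0.684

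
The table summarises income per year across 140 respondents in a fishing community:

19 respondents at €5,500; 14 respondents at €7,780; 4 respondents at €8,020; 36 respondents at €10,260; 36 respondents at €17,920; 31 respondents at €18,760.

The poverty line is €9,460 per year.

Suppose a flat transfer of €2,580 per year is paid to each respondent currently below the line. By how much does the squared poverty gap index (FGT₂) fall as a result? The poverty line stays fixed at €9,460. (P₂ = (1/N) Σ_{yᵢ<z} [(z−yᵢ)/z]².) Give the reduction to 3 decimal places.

0.025

Before: below the line — 19×€5,500, 14×€7,780, 4×€8,020; squared poverty gap index (FGT₂) = 0.02760.
After the €2,580 transfer: below the line — 19×€8,080; squared poverty gap index (FGT₂) = 0.00289.
Reduction = 0.02760 − 0.00289 = 0.025.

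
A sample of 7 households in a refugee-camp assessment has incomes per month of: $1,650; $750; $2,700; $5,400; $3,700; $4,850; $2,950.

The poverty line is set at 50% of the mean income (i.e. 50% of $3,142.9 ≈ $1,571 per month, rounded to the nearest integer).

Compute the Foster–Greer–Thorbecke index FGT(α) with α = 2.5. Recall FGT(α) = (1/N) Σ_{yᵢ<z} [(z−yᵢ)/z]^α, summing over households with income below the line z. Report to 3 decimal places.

Below the line: $750 (q = 1 of N = 7).
Shortfall ratios: (1571−750)/1571 = 0.5226.
Raised to α = 2.5: 0.19743.
Sum = 0.197432; FGT(2.5) = 0.197432 / 7 = 0.028.

0.028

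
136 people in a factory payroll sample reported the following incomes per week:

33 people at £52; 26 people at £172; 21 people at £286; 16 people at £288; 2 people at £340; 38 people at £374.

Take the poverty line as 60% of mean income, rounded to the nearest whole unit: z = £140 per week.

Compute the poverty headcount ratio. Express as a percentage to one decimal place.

24.3%

33 of the 136 people have income below £140.
H = 33/136 = 24.3%.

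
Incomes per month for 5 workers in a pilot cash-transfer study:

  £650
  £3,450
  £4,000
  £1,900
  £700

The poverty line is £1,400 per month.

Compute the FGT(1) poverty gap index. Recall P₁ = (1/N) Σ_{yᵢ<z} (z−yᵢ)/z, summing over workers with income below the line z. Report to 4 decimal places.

0.2071

Incomes under z: £650, £700 (q = 2 of N = 5).
Gap ratios (z−y)/z: (1400−650)/1400 = 0.5357; (1400−700)/1400 = 0.5000.
Sum of shortfalls = 1.035714; P₁ averages over all N: 1.035714 / 5 = 0.2071.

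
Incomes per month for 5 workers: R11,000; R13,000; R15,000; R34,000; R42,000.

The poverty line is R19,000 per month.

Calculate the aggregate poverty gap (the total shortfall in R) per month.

Below the line: R11,000, R13,000, R15,000 (q = 3 of N = 5).
Individual gaps: 19000−11000 = 8000; 19000−13000 = 6000; 19000−15000 = 4000.
Aggregate gap = R18,000.

R18,000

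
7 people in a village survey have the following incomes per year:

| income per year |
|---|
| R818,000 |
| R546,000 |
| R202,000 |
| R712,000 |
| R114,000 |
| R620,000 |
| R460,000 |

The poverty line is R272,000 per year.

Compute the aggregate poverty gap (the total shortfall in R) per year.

Below z: R114,000, R202,000 (q = 2 of N = 7).
Individual gaps: 272000−114000 = 158000; 272000−202000 = 70000.
Aggregate gap = R228,000.

R228,000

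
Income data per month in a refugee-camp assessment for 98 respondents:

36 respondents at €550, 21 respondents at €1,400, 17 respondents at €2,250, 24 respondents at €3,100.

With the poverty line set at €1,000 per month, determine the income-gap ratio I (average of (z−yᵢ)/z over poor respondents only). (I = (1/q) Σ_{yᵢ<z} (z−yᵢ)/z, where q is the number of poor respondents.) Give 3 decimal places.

Poor units: 36×€550 (q = 36 of N = 98).
Shortfall ratios (z−y)/z: 0.4500 (×36); sum = 16.200000.
I averages over the q = 36 poor units only: 16.200000 / 36 = 0.450.

0.450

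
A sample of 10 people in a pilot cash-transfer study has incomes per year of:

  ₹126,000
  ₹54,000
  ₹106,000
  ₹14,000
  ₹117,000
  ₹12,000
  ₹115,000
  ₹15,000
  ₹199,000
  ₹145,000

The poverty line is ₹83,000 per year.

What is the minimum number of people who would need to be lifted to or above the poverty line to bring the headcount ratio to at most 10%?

4 of the 10 people are poor, so H = 4/10 = 0.400.
A headcount ratio of at most 10% allows at most ⌊0.10 × 10⌋ = 1 poor people.
So at least 4 − 1 = 3 must be lifted.

3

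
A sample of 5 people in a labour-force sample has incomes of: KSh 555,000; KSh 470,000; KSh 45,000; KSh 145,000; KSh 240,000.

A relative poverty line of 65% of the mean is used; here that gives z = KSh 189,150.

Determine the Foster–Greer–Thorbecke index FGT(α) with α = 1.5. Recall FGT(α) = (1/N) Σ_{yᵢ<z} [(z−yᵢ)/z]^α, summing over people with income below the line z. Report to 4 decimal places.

Below the line: KSh 45,000, KSh 145,000 (q = 2 of N = 5).
Normalized shortfalls: (189150−45000)/189150 = 0.7621; (189150−145000)/189150 = 0.2334.
Raised to α = 1.5: 0.66529; 0.11277.
Sum = 0.778060; FGT(1.5) = 0.778060 / 5 = 0.1556.

0.1556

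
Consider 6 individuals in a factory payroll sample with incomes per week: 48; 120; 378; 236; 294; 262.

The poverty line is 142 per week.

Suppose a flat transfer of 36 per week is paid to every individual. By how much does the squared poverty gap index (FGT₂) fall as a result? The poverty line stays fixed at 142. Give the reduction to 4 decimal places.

Before: below the line — 48, 120; squared poverty gap index (FGT₂) = 0.077035.
After the 36 transfer: below the line — 84; squared poverty gap index (FGT₂) = 0.027805.
Reduction = 0.077035 − 0.027805 = 0.0492.

0.0492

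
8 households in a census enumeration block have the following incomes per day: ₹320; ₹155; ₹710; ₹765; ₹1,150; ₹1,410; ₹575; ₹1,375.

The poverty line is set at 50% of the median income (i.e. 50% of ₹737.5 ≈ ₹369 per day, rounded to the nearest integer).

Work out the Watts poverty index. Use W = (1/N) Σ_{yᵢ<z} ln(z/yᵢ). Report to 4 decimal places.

0.1262

Below the line: ₹155, ₹320 (q = 2 of N = 8).
Log gaps: ln(369/155) = 0.8674; ln(369/320) = 0.1425.
W = 1.009847 / 8 = 0.1262.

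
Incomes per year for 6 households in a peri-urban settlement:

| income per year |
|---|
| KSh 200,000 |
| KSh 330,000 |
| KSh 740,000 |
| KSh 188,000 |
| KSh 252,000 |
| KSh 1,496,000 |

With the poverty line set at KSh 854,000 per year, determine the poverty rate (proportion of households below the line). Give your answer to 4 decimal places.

0.8333

5 of the 6 households have income below KSh 854,000.
H = 5/6 = 0.8333.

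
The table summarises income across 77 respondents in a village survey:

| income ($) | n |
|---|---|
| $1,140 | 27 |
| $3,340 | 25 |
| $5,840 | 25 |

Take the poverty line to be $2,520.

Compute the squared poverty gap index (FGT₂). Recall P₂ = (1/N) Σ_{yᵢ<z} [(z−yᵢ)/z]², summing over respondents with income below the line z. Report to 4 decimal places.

Below z: 27×$1,140 (q = 27 of N = 77).
Relative gaps: (2520−1140)/2520 = 0.5476 (×27).
Squared: 0.2999 (×27).
Sum = 8.096939; P₂ = 8.096939 / 77 = 0.1052.

0.1052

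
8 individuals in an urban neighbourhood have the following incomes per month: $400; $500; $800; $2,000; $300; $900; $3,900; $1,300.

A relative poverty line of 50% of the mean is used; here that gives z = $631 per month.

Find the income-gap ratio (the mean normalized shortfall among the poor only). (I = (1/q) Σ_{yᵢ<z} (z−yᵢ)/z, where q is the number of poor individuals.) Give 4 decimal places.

0.3661

Below z: $300, $400, $500 (q = 3 of N = 8).
Shortfall ratios (z−y)/z: 0.5246, 0.3661, 0.2076; sum = 1.098257.
I averages over the q = 3 poor units only: 1.098257 / 3 = 0.3661.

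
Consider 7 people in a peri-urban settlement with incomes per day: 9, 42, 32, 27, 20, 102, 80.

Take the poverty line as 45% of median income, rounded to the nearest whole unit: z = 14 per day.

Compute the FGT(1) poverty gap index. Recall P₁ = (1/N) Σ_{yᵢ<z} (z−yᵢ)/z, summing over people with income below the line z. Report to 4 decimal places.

0.0510

Incomes under z: 9 (q = 1 of N = 7).
Gap ratios (z−y)/z: (14−9)/14 = 0.3571.
Σ = 0.357143. Dividing by the full population N = 7 gives P₁ = 0.0510.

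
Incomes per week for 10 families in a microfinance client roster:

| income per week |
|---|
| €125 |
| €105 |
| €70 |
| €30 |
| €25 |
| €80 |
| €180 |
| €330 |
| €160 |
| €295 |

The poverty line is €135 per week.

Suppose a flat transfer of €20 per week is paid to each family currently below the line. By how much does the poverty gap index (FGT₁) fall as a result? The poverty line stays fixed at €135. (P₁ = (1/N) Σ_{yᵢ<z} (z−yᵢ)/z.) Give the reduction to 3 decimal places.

0.081

Before: below the line — €25, €30, €70, €80, €105, €125; poverty gap index (FGT₁) = 0.27778.
After the €20 transfer: below the line — €45, €50, €90, €100, €125; poverty gap index (FGT₁) = 0.19630.
Reduction = 0.27778 − 0.19630 = 0.081.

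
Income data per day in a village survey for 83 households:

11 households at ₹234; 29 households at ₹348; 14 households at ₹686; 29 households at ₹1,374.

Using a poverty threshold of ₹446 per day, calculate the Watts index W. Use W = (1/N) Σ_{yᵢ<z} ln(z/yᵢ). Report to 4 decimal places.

0.1722

Poor units: 11×₹234, 29×₹348 (q = 40 of N = 83).
Log shortfalls: ln(446/234) = 0.6450 (×11); ln(446/348) = 0.2481 (×29).
W = 14.290354 / 83 = 0.1722.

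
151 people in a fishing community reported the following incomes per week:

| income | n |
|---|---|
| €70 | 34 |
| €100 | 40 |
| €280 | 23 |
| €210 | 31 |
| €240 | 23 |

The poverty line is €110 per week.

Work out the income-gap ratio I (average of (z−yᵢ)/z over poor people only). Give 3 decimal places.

Below z: 34×€70, 40×€100 (q = 74 of N = 151).
Relative gaps: 0.3636 (×34), 0.0909 (×40); sum = 16.000000.
I averages over the q = 74 poor units only: 16.000000 / 74 = 0.216.

0.216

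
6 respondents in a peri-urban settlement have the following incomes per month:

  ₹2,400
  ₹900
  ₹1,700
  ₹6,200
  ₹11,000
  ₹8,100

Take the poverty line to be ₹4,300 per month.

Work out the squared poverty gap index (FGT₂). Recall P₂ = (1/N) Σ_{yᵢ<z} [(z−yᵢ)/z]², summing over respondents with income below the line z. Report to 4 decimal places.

Below the line: ₹900, ₹1,700, ₹2,400 (q = 3 of N = 6).
Relative gaps: (4300−900)/4300 = 0.7907; (4300−1700)/4300 = 0.6047; (4300−2400)/4300 = 0.4419.
Squared: 0.6252; 0.3656; 0.1952.
Sum = 1.186047; P₂ = 1.186047 / 6 = 0.1977.

0.1977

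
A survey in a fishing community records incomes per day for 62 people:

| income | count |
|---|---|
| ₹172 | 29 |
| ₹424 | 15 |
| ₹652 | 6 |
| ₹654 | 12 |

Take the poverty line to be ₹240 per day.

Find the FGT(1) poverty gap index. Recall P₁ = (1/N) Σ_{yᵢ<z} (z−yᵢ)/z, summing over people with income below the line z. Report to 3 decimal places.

Incomes under z: 29×₹172 (q = 29 of N = 62).
Relative gaps: (240−172)/240 = 0.2833 (×29).
Σ = 8.216667. Dividing by the full population N = 62 gives P₁ = 0.133.

0.133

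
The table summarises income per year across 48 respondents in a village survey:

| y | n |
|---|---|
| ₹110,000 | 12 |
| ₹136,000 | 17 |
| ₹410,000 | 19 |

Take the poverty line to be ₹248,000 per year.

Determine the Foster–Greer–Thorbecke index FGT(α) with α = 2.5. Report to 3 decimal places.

Below the line: 12×₹110,000, 17×₹136,000 (q = 29 of N = 48).
Normalized shortfalls: (248000−110000)/248000 = 0.5565 (×12); (248000−136000)/248000 = 0.4516 (×17).
Raised to α = 2.5: 0.23098 (×12); 0.13706 (×17).
Sum = 5.101770; FGT(2.5) = 5.101770 / 48 = 0.106.

0.106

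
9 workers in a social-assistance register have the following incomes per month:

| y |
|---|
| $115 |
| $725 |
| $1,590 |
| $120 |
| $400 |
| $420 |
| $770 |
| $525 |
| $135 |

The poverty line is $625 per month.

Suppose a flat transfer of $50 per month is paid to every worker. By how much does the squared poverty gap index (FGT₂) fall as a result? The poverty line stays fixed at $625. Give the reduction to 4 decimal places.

Before: below the line — $115, $120, $135, $400, $420, $525; squared poverty gap index (FGT₂) = 0.244018.
After the $50 transfer: below the line — $165, $170, $185, $450, $470, $575; squared poverty gap index (FGT₂) = 0.190400.
Reduction = 0.244018 − 0.190400 = 0.0536.

0.0536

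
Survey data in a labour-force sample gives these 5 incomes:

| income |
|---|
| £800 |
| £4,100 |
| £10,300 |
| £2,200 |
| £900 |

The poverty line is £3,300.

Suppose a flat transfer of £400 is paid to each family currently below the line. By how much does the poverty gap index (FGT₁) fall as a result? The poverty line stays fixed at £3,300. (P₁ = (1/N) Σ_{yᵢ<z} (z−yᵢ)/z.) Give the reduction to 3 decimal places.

Before: below the line — £800, £900, £2,200; poverty gap index (FGT₁) = 0.36364.
After the £400 transfer: below the line — £1,200, £1,300, £2,600; poverty gap index (FGT₁) = 0.29091.
Reduction = 0.36364 − 0.29091 = 0.073.

0.073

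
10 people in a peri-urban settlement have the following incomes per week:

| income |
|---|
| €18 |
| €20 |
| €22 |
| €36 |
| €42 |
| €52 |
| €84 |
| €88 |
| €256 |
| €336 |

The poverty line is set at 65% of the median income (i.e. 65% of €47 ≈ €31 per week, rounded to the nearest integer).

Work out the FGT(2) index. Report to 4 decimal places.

Below the line: €18, €20, €22 (q = 3 of N = 10).
Relative gaps: (31−18)/31 = 0.4194; (31−20)/31 = 0.3548; (31−22)/31 = 0.2903.
Squared: 0.1759; 0.1259; 0.0843.
Sum = 0.386056; P₂ = 0.386056 / 10 = 0.0386.

0.0386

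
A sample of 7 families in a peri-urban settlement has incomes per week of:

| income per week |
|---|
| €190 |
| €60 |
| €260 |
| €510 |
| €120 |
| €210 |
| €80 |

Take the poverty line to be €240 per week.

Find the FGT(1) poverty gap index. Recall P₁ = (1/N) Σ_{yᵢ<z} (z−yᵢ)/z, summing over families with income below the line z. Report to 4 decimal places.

Incomes under z: €60, €80, €120, €190, €210 (q = 5 of N = 7).
Gap ratios (z−y)/z: (240−60)/240 = 0.7500; (240−80)/240 = 0.6667; (240−120)/240 = 0.5000; (240−190)/240 = 0.2083; (240−210)/240 = 0.1250.
Sum of shortfalls = 2.250000; P₁ averages over all N: 2.250000 / 7 = 0.3214.

0.3214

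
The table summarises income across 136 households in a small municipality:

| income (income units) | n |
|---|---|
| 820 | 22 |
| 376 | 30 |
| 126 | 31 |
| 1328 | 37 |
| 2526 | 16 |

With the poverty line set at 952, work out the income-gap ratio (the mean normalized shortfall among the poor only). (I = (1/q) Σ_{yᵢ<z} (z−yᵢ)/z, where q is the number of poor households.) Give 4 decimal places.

Below the line: 31×126, 30×376, 22×820 (q = 83 of N = 136).
Shortfall ratios (z−y)/z: 0.8676 (×31), 0.6050 (×30), 0.1387 (×22); sum = 48.098739.
The income-gap ratio divides by q (the poor only): 48.098739 / 83 = 0.5795.

0.5795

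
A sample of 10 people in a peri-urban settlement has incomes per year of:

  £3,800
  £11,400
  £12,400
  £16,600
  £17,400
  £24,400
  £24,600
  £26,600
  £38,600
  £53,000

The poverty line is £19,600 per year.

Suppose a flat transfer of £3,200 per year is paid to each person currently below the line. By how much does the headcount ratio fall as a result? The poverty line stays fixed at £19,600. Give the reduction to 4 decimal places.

0.2000

Before: below the line — £3,800, £11,400, £12,400, £16,600, £17,400; headcount ratio = 0.500000.
After the £3,200 transfer: below the line — £7,000, £14,600, £15,600; headcount ratio = 0.300000.
Reduction = 0.500000 − 0.300000 = 0.2000.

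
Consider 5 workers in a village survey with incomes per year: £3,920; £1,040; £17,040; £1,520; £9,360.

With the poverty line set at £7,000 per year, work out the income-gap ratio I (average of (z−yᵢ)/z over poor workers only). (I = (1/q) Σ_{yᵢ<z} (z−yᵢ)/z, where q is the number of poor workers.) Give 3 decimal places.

0.691

Below the line: £1,040, £1,520, £3,920 (q = 3 of N = 5).
Relative gaps: 0.8514, 0.7829, 0.4400; sum = 2.074286.
I averages over the q = 3 poor units only: 2.074286 / 3 = 0.691.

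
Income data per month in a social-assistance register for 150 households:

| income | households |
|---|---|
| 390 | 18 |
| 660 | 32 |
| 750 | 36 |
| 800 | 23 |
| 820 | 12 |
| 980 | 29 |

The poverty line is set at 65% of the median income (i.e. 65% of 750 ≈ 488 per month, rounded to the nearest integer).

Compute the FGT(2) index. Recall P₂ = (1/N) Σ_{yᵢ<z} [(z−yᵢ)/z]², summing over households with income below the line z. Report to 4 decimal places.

Poor units: 18×390 (q = 18 of N = 150).
Shortfall ratios: (488−390)/488 = 0.2008 (×18).
Squared: 0.0403 (×18).
Sum = 0.725914; P₂ = 0.725914 / 150 = 0.0048.

0.0048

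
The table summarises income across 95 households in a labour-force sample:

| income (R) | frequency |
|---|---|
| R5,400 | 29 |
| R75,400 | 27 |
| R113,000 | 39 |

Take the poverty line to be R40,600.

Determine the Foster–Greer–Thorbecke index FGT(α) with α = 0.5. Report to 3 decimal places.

Below z: 29×R5,400 (q = 29 of N = 95).
Shortfall ratios: (40600−5400)/40600 = 0.8670 (×29).
Raised to α = 0.5: 0.93113 (×29).
Sum = 27.002645; FGT(0.5) = 27.002645 / 95 = 0.284.

0.284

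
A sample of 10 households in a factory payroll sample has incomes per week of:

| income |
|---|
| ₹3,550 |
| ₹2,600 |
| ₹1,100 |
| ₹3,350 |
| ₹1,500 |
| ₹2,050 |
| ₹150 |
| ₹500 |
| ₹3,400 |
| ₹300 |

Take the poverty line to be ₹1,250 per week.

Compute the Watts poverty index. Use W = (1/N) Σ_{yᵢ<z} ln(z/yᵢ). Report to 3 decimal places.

0.459

Below z: ₹150, ₹300, ₹500, ₹1,100 (q = 4 of N = 10).
Log gaps: ln(1250/150) = 2.1203; ln(1250/300) = 1.4271; ln(1250/500) = 0.9163; ln(1250/1100) = 0.1278.
W = 4.591504 / 10 = 0.459.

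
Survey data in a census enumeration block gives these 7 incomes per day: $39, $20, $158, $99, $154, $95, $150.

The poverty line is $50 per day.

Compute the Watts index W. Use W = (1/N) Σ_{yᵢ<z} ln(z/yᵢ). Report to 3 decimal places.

0.166

Poor units: $20, $39 (q = 2 of N = 7).
ln(z/y) terms: ln(50/20) = 0.9163; ln(50/39) = 0.2485.
W = 1.164752 / 7 = 0.166.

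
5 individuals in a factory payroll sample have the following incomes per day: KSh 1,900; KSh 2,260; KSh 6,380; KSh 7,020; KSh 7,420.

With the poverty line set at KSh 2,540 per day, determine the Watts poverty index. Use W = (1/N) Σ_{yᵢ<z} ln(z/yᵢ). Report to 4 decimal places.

Poor units: KSh 1,900, KSh 2,260 (q = 2 of N = 5).
ln(z/y) terms: ln(2540/1900) = 0.2903; ln(2540/2260) = 0.1168.
W = 0.407109 / 5 = 0.0814.

0.0814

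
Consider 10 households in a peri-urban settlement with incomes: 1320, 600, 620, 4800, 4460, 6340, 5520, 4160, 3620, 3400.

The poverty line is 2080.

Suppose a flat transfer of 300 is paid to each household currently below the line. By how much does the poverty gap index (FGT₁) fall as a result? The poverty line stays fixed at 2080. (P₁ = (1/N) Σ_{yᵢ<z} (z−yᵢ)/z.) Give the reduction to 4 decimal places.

0.0433

Before: below the line — 600, 620, 1320; poverty gap index (FGT₁) = 0.177885.
After the 300 transfer: below the line — 900, 920, 1620; poverty gap index (FGT₁) = 0.134615.
Reduction = 0.177885 − 0.134615 = 0.0433.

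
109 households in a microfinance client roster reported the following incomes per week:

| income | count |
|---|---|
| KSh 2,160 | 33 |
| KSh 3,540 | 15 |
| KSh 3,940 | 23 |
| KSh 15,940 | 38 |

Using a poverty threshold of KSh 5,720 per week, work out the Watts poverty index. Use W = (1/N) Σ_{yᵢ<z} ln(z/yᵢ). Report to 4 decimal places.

0.4395

Poor units: 33×KSh 2,160, 15×KSh 3,540, 23×KSh 3,940 (q = 71 of N = 109).
ln(z/y) terms: ln(5720/2160) = 0.9739 (×33); ln(5720/3540) = 0.4798 (×15); ln(5720/3940) = 0.3728 (×23).
W = 47.909156 / 109 = 0.4395.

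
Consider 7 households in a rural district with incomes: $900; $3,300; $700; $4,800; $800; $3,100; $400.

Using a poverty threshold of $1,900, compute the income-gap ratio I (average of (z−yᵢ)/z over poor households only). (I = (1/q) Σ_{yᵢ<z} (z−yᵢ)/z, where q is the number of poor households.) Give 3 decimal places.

0.632

Incomes under z: $400, $700, $800, $900 (q = 4 of N = 7).
Shortfall ratios (z−y)/z: 0.7895, 0.6316, 0.5789, 0.5263; sum = 2.526316.
The income-gap ratio divides by q (the poor only): 2.526316 / 4 = 0.632.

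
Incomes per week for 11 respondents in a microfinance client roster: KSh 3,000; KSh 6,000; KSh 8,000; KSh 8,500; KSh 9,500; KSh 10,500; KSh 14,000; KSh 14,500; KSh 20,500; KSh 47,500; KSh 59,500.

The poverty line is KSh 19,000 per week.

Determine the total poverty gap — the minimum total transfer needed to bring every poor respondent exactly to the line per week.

KSh 78,000

Below the line: KSh 3,000, KSh 6,000, KSh 8,000, KSh 8,500, KSh 9,500, KSh 10,500, KSh 14,000, KSh 14,500 (q = 8 of N = 11).
Individual gaps: 19000−3000 = 16000; 19000−6000 = 13000; 19000−8000 = 11000; 19000−8500 = 10500; 19000−9500 = 9500; 19000−10500 = 8500; 19000−14000 = 5000; 19000−14500 = 4500.
Aggregate gap = KSh 78,000.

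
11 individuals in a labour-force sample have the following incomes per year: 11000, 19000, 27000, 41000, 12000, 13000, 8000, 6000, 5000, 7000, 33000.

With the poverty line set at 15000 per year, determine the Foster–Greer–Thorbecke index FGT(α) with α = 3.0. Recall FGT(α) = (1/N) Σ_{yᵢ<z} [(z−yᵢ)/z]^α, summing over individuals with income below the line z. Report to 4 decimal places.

0.0723

Incomes under z: 5000, 6000, 7000, 8000, 11000, 12000, 13000 (q = 7 of N = 11).
Gap ratios (z−y)/z: (15000−5000)/15000 = 0.6667; (15000−6000)/15000 = 0.6000; (15000−7000)/15000 = 0.5333; (15000−8000)/15000 = 0.4667; (15000−11000)/15000 = 0.2667; (15000−12000)/15000 = 0.2000; (15000−13000)/15000 = 0.1333.
Raised to α = 3.0: 0.29630; 0.21600; 0.15170; 0.10163; 0.01896; 0.00800; 0.00237.
Sum = 0.794963; FGT(3.0) = 0.794963 / 11 = 0.0723.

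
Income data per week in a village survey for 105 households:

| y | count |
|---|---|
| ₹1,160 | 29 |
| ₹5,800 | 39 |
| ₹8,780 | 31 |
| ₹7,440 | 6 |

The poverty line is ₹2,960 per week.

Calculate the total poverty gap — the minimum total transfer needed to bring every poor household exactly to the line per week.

Below z: 29×₹1,160 (q = 29 of N = 105).
Individual gaps: 29×(2960−1160) = 52200.
Aggregate gap = ₹52,200.

₹52,200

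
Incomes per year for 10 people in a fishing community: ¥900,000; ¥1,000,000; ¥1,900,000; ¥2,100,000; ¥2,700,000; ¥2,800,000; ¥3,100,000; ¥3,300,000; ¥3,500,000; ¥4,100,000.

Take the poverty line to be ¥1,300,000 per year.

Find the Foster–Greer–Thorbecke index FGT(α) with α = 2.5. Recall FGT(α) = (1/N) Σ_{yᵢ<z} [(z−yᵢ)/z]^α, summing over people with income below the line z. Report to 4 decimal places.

0.0078

Incomes under z: ¥900,000, ¥1,000,000 (q = 2 of N = 10).
Shortfall ratios: (1300000−900000)/1300000 = 0.3077; (1300000−1000000)/1300000 = 0.2308.
Raised to α = 2.5: 0.05252; 0.02558.
Sum = 0.078099; FGT(2.5) = 0.078099 / 10 = 0.0078.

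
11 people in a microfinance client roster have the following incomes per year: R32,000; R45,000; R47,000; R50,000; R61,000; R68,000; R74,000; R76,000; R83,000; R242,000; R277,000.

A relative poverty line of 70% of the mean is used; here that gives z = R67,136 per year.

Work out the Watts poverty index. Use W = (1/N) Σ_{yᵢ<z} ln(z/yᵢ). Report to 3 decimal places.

0.172

Poor units: R32,000, R45,000, R47,000, R50,000, R61,000 (q = 5 of N = 11).
ln(z/y) terms: ln(67136/32000) = 0.7410; ln(67136/45000) = 0.4001; ln(67136/47000) = 0.3566; ln(67136/50000) = 0.2947; ln(67136/61000) = 0.0958.
W = 1.888159 / 11 = 0.172.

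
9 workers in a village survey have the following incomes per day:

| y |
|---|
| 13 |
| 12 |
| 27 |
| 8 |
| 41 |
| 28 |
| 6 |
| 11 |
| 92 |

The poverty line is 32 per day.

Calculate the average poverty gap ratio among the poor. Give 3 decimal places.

Poor units: 6, 8, 11, 12, 13, 27, 28 (q = 7 of N = 9).
Shortfall ratios (z−y)/z: 0.8125, 0.7500, 0.6562, 0.6250, 0.5938, 0.1562, 0.1250; sum = 3.718750.
I averages over the q = 7 poor units only: 3.718750 / 7 = 0.531.

0.531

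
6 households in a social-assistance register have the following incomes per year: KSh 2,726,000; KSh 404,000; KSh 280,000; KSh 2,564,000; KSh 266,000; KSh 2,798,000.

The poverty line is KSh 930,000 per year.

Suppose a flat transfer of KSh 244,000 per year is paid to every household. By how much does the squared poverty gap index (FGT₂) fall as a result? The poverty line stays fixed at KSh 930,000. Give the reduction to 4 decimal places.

Before: below the line — KSh 266,000, KSh 280,000, KSh 404,000; squared poverty gap index (FGT₂) = 0.219692.
After the KSh 244,000 transfer: below the line — KSh 510,000, KSh 524,000, KSh 648,000; squared poverty gap index (FGT₂) = 0.081081.
Reduction = 0.219692 − 0.081081 = 0.1386.

0.1386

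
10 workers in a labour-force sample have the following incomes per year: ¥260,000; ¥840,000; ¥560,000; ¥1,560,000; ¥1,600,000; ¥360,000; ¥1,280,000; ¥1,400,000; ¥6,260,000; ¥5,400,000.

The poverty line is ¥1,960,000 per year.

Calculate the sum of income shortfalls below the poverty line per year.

Below z: ¥260,000, ¥360,000, ¥560,000, ¥840,000, ¥1,280,000, ¥1,400,000, ¥1,560,000, ¥1,600,000 (q = 8 of N = 10).
Individual gaps: 1960000−260000 = 1700000; 1960000−360000 = 1600000; 1960000−560000 = 1400000; 1960000−840000 = 1120000; 1960000−1280000 = 680000; 1960000−1400000 = 560000; 1960000−1560000 = 400000; 1960000−1600000 = 360000.
Aggregate gap = ¥7,820,000.

¥7,820,000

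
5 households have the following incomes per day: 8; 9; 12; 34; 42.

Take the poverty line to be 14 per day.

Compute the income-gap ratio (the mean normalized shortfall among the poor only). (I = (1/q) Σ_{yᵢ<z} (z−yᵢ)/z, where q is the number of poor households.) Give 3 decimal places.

0.310

Incomes under z: 8, 9, 12 (q = 3 of N = 5).
Shortfall ratios (z−y)/z: 0.4286, 0.3571, 0.1429; sum = 0.928571.
I averages over the q = 3 poor units only: 0.928571 / 3 = 0.310.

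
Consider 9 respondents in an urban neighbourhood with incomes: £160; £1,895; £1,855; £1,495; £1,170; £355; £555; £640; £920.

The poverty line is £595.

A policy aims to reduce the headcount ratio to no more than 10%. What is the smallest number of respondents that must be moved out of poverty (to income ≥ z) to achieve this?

3 of the 9 respondents are poor, so H = 3/9 = 0.333.
A headcount ratio of at most 10% allows at most ⌊0.10 × 9⌋ = 0 poor respondents.
So at least 3 − 0 = 3 must be lifted.

3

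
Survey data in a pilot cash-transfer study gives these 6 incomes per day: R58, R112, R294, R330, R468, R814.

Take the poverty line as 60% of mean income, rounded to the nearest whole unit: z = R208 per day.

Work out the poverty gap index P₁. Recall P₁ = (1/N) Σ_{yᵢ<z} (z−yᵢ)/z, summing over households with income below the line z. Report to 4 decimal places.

Below z: R58, R112 (q = 2 of N = 6).
Shortfall ratios: (208−58)/208 = 0.7212; (208−112)/208 = 0.4615.
Sum of shortfalls = 1.182692; P₁ averages over all N: 1.182692 / 6 = 0.1971.

0.1971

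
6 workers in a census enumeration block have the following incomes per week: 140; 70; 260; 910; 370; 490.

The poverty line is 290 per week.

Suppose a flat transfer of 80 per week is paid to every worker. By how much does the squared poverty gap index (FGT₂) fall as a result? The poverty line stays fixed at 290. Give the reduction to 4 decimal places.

Before: below the line — 70, 140, 260; squared poverty gap index (FGT₂) = 0.142291.
After the 80 transfer: below the line — 150, 220; squared poverty gap index (FGT₂) = 0.048553.
Reduction = 0.142291 − 0.048553 = 0.0937.

0.0937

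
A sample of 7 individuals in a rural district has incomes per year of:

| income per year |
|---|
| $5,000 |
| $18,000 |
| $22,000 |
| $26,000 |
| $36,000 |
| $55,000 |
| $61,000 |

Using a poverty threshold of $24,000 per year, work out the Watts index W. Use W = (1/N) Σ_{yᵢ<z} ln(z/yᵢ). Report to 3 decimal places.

Below the line: $5,000, $18,000, $22,000 (q = 3 of N = 7).
Log shortfalls: ln(24000/5000) = 1.5686; ln(24000/18000) = 0.2877; ln(24000/22000) = 0.0870.
W = 1.943309 / 7 = 0.278.

0.278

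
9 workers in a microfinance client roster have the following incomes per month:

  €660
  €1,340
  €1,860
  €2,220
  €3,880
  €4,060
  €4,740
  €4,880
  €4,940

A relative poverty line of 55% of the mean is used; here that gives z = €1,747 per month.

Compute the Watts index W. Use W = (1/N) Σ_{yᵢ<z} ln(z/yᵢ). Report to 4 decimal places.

0.1376

Poor units: €660, €1,340 (q = 2 of N = 9).
ln(z/y) terms: ln(1747/660) = 0.9734; ln(1747/1340) = 0.2652.
W = 1.238646 / 9 = 0.1376.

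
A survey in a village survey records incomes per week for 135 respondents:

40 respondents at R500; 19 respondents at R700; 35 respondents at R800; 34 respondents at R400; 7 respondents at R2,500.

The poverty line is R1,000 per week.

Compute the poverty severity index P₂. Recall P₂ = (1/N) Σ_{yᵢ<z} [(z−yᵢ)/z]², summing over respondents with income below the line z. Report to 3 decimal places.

Below z: 34×R400, 40×R500, 19×R700, 35×R800 (q = 128 of N = 135).
Shortfall ratios: (1000−400)/1000 = 0.6000 (×34); (1000−500)/1000 = 0.5000 (×40); (1000−700)/1000 = 0.3000 (×19); (1000−800)/1000 = 0.2000 (×35).
Squared: 0.3600 (×34); 0.2500 (×40); 0.0900 (×19); 0.0400 (×35).
Sum = 25.350000; P₂ = 25.350000 / 135 = 0.188.

0.188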